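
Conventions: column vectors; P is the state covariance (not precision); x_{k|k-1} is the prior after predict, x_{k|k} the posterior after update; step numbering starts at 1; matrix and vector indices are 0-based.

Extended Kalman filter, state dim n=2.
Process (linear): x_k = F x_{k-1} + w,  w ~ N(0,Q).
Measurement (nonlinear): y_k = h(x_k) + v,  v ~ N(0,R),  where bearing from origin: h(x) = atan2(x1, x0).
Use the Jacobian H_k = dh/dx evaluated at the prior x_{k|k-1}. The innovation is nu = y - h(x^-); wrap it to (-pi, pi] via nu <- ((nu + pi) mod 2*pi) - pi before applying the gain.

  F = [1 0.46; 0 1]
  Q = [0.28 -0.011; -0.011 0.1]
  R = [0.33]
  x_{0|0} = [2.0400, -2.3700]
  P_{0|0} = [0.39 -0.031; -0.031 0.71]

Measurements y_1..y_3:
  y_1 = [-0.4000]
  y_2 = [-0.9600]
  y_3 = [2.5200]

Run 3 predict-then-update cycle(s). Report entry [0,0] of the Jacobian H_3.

H_jac[0,0] = 0.5427

step 1: x^-=[0.9498, -2.3700]  P^-=[0.7917 0.2846; 0.2846 0.8100]  H_jac=[0.3636 0.1457]  S=[0.4820]  K=[0.6832; 0.4595]  nu=[0.7896]  x^+=[1.4893, -2.0071]  P^+=[0.5667 0.1333; 0.1333 0.7082]
step 2: x^-=[0.5660, -2.0071]  P^-=[1.1192 0.4481; 0.4481 0.8082]  H_jac=[0.4615 0.1301]  S=[0.6359]  K=[0.9040; 0.4906]  nu=[0.3359]  x^+=[0.8697, -1.8423]  P^+=[0.5996 0.1660; 0.1660 0.6552]
step 3: x^-=[0.0222, -1.8423]  P^-=[1.1709 0.4564; 0.4564 0.7552]  H_jac=[0.5427 0.0065]  S=[0.6782]  K=[0.9415; 0.3725]  nu=[-2.2044]  x^+=[-2.0532, -2.6636]  P^+=[0.5698 0.2186; 0.2186 0.6610]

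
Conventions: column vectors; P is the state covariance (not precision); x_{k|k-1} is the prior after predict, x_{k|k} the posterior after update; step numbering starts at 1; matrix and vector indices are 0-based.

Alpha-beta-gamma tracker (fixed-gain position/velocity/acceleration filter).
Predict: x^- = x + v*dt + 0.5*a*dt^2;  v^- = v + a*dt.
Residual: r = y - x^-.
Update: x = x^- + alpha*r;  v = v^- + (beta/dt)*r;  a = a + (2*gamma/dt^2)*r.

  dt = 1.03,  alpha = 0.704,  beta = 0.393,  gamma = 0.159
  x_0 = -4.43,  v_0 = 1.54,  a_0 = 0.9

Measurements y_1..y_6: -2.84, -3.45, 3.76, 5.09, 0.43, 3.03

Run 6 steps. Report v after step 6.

step 1: x_pred=-2.3664  r=-0.4736  x^+=-2.6998  v^+=2.2863  a^+=0.7580
step 2: x_pred=0.0572  r=-3.5072  x^+=-2.4119  v^+=1.7289  a^+=-0.2932
step 3: x_pred=-0.7866  r=4.5466  x^+=2.4142  v^+=3.1617  a^+=1.0696
step 4: x_pred=6.2381  r=-1.1481  x^+=5.4298  v^+=3.8253  a^+=0.7255
step 5: x_pred=9.7547  r=-9.3247  x^+=3.1901  v^+=1.0147  a^+=-2.0696
step 6: x_pred=3.1374  r=-0.1074  x^+=3.0618  v^+=-1.1580  a^+=-2.1018

v_post = -1.1580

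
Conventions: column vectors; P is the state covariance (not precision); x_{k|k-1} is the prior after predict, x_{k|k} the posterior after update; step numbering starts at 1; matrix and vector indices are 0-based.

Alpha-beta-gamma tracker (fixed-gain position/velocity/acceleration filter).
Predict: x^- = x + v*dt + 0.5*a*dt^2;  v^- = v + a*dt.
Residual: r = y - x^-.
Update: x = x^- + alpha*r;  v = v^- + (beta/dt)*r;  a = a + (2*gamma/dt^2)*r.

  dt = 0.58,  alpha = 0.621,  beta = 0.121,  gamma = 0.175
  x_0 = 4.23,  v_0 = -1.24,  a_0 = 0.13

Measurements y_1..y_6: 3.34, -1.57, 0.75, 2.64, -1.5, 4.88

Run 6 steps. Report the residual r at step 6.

step 1: x_pred=3.5327  r=-0.1927  x^+=3.4130  v^+=-1.2048  a^+=-0.0705
step 2: x_pred=2.7024  r=-4.2724  x^+=0.0492  v^+=-2.1370  a^+=-4.5156
step 3: x_pred=-1.9497  r=2.6997  x^+=-0.2732  v^+=-4.1928  a^+=-1.7067
step 4: x_pred=-2.9921  r=5.6321  x^+=0.5054  v^+=-4.0077  a^+=4.1531
step 5: x_pred=-1.1205  r=-0.3795  x^+=-1.3562  v^+=-1.6781  a^+=3.7582
step 6: x_pred=-1.6973  r=6.5773  x^+=2.3872  v^+=1.8738  a^+=10.6014

resid = 6.5773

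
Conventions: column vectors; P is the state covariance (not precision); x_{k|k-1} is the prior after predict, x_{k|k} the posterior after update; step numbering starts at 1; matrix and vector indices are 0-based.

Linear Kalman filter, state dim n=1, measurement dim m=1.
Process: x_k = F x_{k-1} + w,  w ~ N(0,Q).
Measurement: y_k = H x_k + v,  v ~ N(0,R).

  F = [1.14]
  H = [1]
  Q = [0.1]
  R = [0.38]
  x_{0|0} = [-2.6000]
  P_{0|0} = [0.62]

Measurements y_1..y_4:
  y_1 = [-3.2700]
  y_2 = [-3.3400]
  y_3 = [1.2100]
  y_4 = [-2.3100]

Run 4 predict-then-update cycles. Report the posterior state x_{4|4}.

x_post = [-1.9451]

step 1: x^-=[-2.9640]  P^-=[0.9058]  S=[1.2858]  K=[0.7045]  nu=[-0.3060]  x^+=[-3.1796]  P^+=[0.2677]
step 2: x^-=[-3.6247]  P^-=[0.4479]  S=[0.8279]  K=[0.5410]  nu=[0.2847]  x^+=[-3.4707]  P^+=[0.2056]
step 3: x^-=[-3.9566]  P^-=[0.3672]  S=[0.7472]  K=[0.4914]  nu=[5.1666]  x^+=[-1.4176]  P^+=[0.1867]
step 4: x^-=[-1.6161]  P^-=[0.3427]  S=[0.7227]  K=[0.4742]  nu=[-0.6939]  x^+=[-1.9451]  P^+=[0.1802]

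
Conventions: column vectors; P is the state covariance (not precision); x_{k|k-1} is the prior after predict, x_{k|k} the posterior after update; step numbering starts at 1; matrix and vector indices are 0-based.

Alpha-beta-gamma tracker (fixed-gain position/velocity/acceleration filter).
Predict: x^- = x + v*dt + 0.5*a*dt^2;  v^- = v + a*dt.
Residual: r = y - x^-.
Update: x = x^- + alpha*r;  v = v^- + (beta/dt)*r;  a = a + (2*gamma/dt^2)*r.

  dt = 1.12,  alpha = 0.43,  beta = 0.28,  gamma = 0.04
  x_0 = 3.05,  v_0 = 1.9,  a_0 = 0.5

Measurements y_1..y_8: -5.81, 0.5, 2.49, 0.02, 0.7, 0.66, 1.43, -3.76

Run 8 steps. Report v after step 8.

step 1: x_pred=5.4916  r=-11.3016  x^+=0.6319  v^+=-0.3654  a^+=-0.2208
step 2: x_pred=0.0842  r=0.4158  x^+=0.2630  v^+=-0.5087  a^+=-0.1942
step 3: x_pred=-0.4286  r=2.9186  x^+=0.8264  v^+=0.0034  a^+=-0.0081
step 4: x_pred=0.8251  r=-0.8051  x^+=0.4789  v^+=-0.2070  a^+=-0.0595
step 5: x_pred=0.2098  r=0.4902  x^+=0.4206  v^+=-0.1510  a^+=-0.0282
step 6: x_pred=0.2338  r=0.4262  x^+=0.4170  v^+=-0.0760  a^+=-0.0010
step 7: x_pred=0.3312  r=1.0988  x^+=0.8037  v^+=0.1975  a^+=0.0691
step 8: x_pred=1.0682  r=-4.8282  x^+=-1.0079  v^+=-0.9322  a^+=-0.2389

v_post = -0.9322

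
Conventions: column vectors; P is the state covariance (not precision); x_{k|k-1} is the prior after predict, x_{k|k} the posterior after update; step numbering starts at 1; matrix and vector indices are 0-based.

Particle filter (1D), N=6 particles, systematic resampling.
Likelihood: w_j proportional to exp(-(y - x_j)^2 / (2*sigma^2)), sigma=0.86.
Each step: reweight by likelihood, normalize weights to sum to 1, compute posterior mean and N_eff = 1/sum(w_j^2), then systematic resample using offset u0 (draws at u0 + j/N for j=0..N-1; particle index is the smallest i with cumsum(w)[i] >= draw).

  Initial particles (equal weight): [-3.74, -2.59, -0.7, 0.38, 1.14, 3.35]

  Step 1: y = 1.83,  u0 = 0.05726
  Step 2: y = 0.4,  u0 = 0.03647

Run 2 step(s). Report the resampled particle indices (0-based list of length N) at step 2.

step 1: w=[0.0000, 0.0000, 0.0111, 0.2030, 0.6095, 0.1764]  mean=1.3551  Neff=2.2525  idx=[3, 4, 4, 4, 4, 5]
step 2: w=[0.2655, 0.1834, 0.1834, 0.1834, 0.1834, 0.0007]  mean=0.9398  Neff=4.8757  idx=[0, 0, 1, 2, 3, 4]

resampled_idx = [0, 0, 1, 2, 3, 4]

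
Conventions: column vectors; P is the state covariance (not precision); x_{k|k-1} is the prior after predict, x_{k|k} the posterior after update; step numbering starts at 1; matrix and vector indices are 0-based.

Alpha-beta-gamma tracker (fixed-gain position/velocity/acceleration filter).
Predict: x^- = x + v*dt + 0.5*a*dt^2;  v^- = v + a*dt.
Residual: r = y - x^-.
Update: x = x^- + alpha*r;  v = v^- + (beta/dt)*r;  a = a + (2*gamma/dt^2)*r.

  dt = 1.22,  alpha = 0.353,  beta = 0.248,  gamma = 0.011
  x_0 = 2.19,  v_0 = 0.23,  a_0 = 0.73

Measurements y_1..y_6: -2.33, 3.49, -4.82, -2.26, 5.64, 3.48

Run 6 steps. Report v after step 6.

v_post = 2.0372

step 1: x_pred=3.0139  r=-5.3439  x^+=1.1275  v^+=0.0343  a^+=0.6510
step 2: x_pred=1.6538  r=1.8362  x^+=2.3020  v^+=1.2018  a^+=0.6782
step 3: x_pred=4.2729  r=-9.0929  x^+=1.0631  v^+=0.1808  a^+=0.5438
step 4: x_pred=1.6883  r=-3.9483  x^+=0.2945  v^+=0.0415  a^+=0.4854
step 5: x_pred=0.7064  r=4.9336  x^+=2.4480  v^+=1.6366  a^+=0.5583
step 6: x_pred=4.8601  r=-1.3801  x^+=4.3729  v^+=2.0372  a^+=0.5379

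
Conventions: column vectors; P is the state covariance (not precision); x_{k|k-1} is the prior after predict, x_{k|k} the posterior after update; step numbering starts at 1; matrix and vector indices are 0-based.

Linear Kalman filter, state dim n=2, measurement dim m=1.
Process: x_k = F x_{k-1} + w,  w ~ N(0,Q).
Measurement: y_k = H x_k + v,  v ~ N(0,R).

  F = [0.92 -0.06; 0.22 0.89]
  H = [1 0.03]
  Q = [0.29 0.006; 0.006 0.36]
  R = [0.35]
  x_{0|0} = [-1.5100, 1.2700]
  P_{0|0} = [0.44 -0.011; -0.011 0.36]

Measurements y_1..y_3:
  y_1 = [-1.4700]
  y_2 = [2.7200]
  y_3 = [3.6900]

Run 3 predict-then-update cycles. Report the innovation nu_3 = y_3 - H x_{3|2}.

step 1: x^-=[-1.4654, 0.7981]  P^-=[0.6649 0.0670; 0.0670 0.6621]  S=[1.0195]  K=[0.6542; 0.0852]  nu=[-0.0285]  x^+=[-1.4841, 0.7957]  P^+=[0.2286 0.0102; 0.0102 0.6547]
step 2: x^-=[-1.4131, 0.3816]  P^-=[0.4848 0.0255; 0.0255 0.8937]  S=[0.8371]  K=[0.5800; 0.0625]  nu=[4.1216]  x^+=[0.9775, 0.6392]  P^+=[0.2031 -0.0048; -0.0048 0.8904]
step 3: x^-=[0.8610, 0.7840]  P^-=[0.4657 -0.0043; -0.0043 1.0732]  S=[0.8164]  K=[0.5703; 0.0341]  nu=[2.8055]  x^+=[2.4608, 0.8797]  P^+=[0.2002 -0.0202; -0.0202 1.0723]

innov = [2.8055]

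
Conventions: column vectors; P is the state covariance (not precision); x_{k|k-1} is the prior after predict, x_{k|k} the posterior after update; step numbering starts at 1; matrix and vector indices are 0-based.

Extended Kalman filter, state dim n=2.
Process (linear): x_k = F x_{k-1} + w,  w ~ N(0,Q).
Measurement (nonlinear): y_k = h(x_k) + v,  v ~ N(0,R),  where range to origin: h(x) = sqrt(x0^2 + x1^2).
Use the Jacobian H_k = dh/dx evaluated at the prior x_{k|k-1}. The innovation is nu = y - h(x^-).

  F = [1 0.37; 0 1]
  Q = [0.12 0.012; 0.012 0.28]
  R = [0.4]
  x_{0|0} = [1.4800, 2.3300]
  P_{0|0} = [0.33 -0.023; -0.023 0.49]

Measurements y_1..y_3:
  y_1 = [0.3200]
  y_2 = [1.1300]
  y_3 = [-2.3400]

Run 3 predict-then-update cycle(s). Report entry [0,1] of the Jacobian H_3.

H_jac[0,1] = 0.3407

step 1: x^-=[2.3421, 2.3300]  P^-=[0.5001 0.1703; 0.1703 0.7700]  H_jac=[0.7089 0.7053]  S=[1.2046]  K=[0.3940; 0.5510]  nu=[-2.9837]  x^+=[1.1665, 0.6859]  P^+=[0.3131 -0.0912; -0.0912 0.4042]
step 2: x^-=[1.4203, 0.6859]  P^-=[0.4209 0.0703; 0.0703 0.6842]  H_jac=[0.9005 0.4349]  S=[0.9258]  K=[0.4424; 0.3898]  nu=[-0.4473]  x^+=[1.2224, 0.5115]  P^+=[0.2397 -0.0893; -0.0893 0.5436]
step 3: x^-=[1.4117, 0.5115]  P^-=[0.3680 0.1238; 0.1238 0.8236]  H_jac=[0.9402 0.3407]  S=[0.9001]  K=[0.4312; 0.4410]  nu=[-3.8415]  x^+=[-0.2447, -1.1825]  P^+=[0.2006 -0.0474; -0.0474 0.6485]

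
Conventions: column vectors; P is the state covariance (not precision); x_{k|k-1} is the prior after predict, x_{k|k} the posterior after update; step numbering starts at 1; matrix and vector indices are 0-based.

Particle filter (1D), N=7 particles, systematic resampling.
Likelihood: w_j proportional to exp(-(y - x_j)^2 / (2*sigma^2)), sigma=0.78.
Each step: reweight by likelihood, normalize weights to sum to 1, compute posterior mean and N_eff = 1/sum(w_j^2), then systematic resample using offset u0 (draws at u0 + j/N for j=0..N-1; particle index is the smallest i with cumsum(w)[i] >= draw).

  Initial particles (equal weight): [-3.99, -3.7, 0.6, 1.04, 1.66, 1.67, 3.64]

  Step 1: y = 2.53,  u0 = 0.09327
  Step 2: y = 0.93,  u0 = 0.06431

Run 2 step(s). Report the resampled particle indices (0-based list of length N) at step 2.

resampled_idx = [0, 0, 1, 2, 2, 3, 4]

step 1: w=[0.0000, 0.0000, 0.0283, 0.0976, 0.3248, 0.3295, 0.2198]  mean=2.0080  Neff=3.6672  idx=[3, 4, 4, 5, 5, 6, 6]
step 2: w=[0.2781, 0.1812, 0.1812, 0.1791, 0.1791, 0.0007, 0.0007]  mean=1.4938  Neff=4.8277  idx=[0, 0, 1, 2, 2, 3, 4]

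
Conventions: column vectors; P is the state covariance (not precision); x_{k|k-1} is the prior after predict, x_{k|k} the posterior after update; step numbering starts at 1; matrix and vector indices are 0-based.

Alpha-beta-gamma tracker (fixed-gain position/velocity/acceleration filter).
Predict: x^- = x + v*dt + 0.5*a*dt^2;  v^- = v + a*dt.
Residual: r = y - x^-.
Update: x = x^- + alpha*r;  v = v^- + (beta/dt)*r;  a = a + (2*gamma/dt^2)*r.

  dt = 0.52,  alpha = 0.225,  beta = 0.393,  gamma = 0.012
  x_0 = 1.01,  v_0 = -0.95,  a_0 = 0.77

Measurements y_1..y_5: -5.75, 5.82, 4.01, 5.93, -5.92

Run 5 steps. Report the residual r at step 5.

step 1: x_pred=0.6201  r=-6.3701  x^+=-0.8132  v^+=-5.3639  a^+=0.2046
step 2: x_pred=-3.5747  r=9.3947  x^+=-1.4609  v^+=1.8427  a^+=1.0385
step 3: x_pred=-0.3623  r=4.3723  x^+=0.6215  v^+=5.6872  a^+=1.4265
step 4: x_pred=3.7717  r=2.1583  x^+=4.2573  v^+=8.0602  a^+=1.6181
step 5: x_pred=8.6674  r=-14.5874  x^+=5.3852  v^+=-2.1231  a^+=0.3234

resid = -14.5874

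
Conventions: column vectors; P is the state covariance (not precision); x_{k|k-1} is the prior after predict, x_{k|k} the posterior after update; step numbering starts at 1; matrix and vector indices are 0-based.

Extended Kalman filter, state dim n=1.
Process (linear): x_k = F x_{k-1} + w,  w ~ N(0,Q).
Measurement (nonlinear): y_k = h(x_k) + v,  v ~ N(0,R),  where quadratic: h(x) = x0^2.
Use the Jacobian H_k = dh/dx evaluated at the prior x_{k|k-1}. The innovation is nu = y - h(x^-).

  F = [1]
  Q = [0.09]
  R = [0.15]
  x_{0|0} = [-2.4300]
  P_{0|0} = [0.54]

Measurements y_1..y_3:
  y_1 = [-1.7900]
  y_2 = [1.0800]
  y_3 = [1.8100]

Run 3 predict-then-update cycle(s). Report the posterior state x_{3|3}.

step 1: x^-=[-2.4300]  P^-=[0.6300]  H_jac=[-4.8600]  S=[15.0303]  K=[-0.2037]  nu=[-7.6949]  x^+=[-0.8625]  P^+=[0.0063]
step 2: x^-=[-0.8625]  P^-=[0.0963]  H_jac=[-1.7250]  S=[0.4365]  K=[-0.3805]  nu=[0.3361]  x^+=[-0.9904]  P^+=[0.0331]
step 3: x^-=[-0.9904]  P^-=[0.1231]  H_jac=[-1.9808]  S=[0.6329]  K=[-0.3852]  nu=[0.8291]  x^+=[-1.3098]  P^+=[0.0292]

x_post = [-1.3098]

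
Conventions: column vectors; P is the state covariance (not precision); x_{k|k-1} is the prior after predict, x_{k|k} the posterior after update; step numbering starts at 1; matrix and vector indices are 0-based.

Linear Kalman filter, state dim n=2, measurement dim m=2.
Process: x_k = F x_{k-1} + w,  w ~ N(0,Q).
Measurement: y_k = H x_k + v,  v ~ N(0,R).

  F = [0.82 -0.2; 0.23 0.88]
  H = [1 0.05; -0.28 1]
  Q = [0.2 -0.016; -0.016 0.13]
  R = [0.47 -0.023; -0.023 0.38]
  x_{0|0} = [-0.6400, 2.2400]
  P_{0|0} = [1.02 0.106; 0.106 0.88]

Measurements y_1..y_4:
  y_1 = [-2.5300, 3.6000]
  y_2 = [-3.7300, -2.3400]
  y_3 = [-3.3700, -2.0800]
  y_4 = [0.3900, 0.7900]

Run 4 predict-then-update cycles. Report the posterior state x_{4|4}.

step 1: x^-=[-0.9728, 1.8240]  P^-=[0.8863 0.0931; 0.0931 0.9083]  S=[1.3679 -0.1339; -0.1339 1.3057]  K=[0.6462 -0.0525; 0.1691 0.6931]  nu=[-1.6484, 1.5036]  x^+=[-2.1169, 2.5873]  P^+=[0.3024 0.0499; 0.0499 0.2734]
step 2: x^-=[-2.2533, 1.7899]  P^-=[0.3979 0.0266; 0.0266 0.3779]  S=[0.8715 -0.0893; -0.0893 0.7742]  K=[0.4522 -0.0574; 0.1024 0.4903]  nu=[-1.5662, -4.7609]  x^+=[-2.6884, -0.7049]  P^+=[0.2125 0.0273; 0.0273 0.1916]
step 3: x^-=[-2.0635, -1.2387]  P^-=[0.3416 0.0088; 0.0088 0.3007]  S=[0.8132 -0.0949; -0.0949 0.7025]  K=[0.4127 -0.0679; 0.0801 0.4353]  nu=[-1.2446, -1.4191]  x^+=[-2.4808, -1.9561]  P^+=[0.1946 0.0192; 0.0192 0.1690]
step 4: x^-=[-1.6430, -2.2920]  P^-=[0.3313 0.0039; 0.0039 0.2789]  S=[0.8024 -0.0979; -0.0979 0.6827]  K=[0.4043 -0.0721; 0.0732 0.4174]  nu=[2.1476, 2.6219]  x^+=[-0.9638, -1.0402]  P^+=[0.1909 0.0167; 0.0167 0.1616]

x_post = [-0.9638, -1.0402]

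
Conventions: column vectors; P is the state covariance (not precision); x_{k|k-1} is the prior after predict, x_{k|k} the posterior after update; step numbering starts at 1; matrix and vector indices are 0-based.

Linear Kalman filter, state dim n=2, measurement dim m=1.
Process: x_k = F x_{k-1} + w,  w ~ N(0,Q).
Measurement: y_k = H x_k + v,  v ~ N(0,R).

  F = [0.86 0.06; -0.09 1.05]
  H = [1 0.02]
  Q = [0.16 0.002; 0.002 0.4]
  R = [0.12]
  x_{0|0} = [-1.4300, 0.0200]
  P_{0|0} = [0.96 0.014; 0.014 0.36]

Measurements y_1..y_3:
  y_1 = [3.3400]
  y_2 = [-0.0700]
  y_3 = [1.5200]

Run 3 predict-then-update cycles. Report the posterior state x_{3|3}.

x_post = [1.2115, -0.3781]

step 1: x^-=[-1.2286, 0.1497]  P^-=[0.8728 -0.0371; -0.0371 0.8020]  S=[0.9916]  K=[0.8794; -0.0212]  nu=[4.5656]  x^+=[2.7864, 0.0529]  P^+=[0.1059 -0.0186; -0.0186 0.8016]
step 2: x^-=[2.3995, -0.1952]  P^-=[0.2393 0.0276; 0.0276 1.2881]  S=[0.3609]  K=[0.6646; 0.1479]  nu=[-2.4656]  x^+=[0.7610, -0.5600]  P^+=[0.0799 -0.0079; -0.0079 1.2802]
step 3: x^-=[0.6209, -0.6564]  P^-=[0.2229 0.0694; 0.0694 1.8136]  S=[0.3464]  K=[0.6475; 0.3051]  nu=[0.9123]  x^+=[1.2115, -0.3781]  P^+=[0.0777 0.0010; 0.0010 1.7813]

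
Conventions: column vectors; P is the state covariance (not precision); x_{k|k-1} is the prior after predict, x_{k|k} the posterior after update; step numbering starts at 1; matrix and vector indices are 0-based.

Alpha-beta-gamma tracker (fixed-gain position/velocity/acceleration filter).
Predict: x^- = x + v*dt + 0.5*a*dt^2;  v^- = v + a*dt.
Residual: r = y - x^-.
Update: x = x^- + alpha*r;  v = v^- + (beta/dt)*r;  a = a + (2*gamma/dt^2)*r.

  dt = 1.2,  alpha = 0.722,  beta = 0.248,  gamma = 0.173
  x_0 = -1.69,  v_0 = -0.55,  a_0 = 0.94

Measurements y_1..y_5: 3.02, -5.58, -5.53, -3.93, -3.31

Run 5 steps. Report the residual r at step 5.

resid = 3.6671

step 1: x_pred=-1.6732  r=4.6932  x^+=1.7153  v^+=1.5479  a^+=2.0677
step 2: x_pred=5.0615  r=-10.6415  x^+=-2.6217  v^+=1.8299  a^+=-0.4893
step 3: x_pred=-0.7781  r=-4.7519  x^+=-4.2090  v^+=0.2607  a^+=-1.6310
step 4: x_pred=-5.0704  r=1.1404  x^+=-4.2470  v^+=-1.4608  a^+=-1.3570
step 5: x_pred=-6.9771  r=3.6671  x^+=-4.3295  v^+=-2.3314  a^+=-0.4759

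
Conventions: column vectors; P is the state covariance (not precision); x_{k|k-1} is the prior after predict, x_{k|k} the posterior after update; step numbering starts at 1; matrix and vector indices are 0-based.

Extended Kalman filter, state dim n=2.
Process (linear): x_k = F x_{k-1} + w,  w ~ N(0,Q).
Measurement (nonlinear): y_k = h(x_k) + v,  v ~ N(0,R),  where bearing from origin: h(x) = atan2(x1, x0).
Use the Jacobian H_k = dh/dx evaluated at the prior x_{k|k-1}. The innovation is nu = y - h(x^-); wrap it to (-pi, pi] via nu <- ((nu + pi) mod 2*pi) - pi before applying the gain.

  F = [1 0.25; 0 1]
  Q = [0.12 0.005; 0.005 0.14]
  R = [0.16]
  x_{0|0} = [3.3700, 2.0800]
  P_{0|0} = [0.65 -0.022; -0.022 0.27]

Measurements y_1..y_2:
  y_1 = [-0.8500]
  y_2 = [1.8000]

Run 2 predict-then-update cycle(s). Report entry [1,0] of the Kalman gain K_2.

step 1: x^-=[3.8900, 2.0800]  P^-=[0.7759 0.0505; 0.0505 0.4100]  H_jac=[-0.1069 0.1999]  S=[0.1831]  K=[-0.3978; 0.4182]  nu=[-1.3410]  x^+=[4.4235, 1.5192]  P^+=[0.7469 0.0810; 0.0810 0.3780]
step 2: x^-=[4.8033, 1.5192]  P^-=[0.9310 0.1805; 0.1805 0.5180]  H_jac=[-0.0599 0.1893]  S=[0.1778]  K=[-0.1214; 0.4906]  nu=[1.4937]  x^+=[4.6221, 2.2520]  P^+=[0.9284 0.1910; 0.1910 0.4752]

K[1,0] = 0.4906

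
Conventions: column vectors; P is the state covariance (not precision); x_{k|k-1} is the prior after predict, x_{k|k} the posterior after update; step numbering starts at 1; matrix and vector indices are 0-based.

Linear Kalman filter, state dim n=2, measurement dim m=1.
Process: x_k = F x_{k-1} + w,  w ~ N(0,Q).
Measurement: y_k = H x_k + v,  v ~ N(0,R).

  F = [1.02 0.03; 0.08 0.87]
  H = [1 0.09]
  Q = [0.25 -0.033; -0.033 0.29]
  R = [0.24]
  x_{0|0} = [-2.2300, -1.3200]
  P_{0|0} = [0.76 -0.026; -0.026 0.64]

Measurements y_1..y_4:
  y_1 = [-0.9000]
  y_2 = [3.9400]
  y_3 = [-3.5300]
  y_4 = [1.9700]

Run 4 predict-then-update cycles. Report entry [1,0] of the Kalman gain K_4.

step 1: x^-=[-2.3142, -1.3268]  P^-=[1.0397 0.0226; 0.0226 0.7757]  S=[1.2900]  K=[0.8075; 0.0716]  nu=[1.5336]  x^+=[-1.0758, -1.2170]  P^+=[0.1985 -0.0520; -0.0520 0.7690]
step 2: x^-=[-1.1338, -1.1448]  P^-=[0.4540 -0.0430; -0.0430 0.8661]  S=[0.6933]  K=[0.6493; 0.0504]  nu=[5.1768]  x^+=[2.2274, -0.8840]  P^+=[0.1617 -0.0657; -0.0657 0.8644]
step 3: x^-=[2.2455, -0.5909]  P^-=[0.4150 -0.0557; -0.0557 0.9361]  S=[0.6526]  K=[0.6283; 0.0437]  nu=[-5.7223]  x^+=[-1.3498, -0.8412]  P^+=[0.1574 -0.0736; -0.0736 0.9349]
step 4: x^-=[-1.4021, -0.8398]  P^-=[0.4101 -0.0613; -0.0613 0.9884]  S=[0.6471]  K=[0.6253; 0.0428]  nu=[3.4476]  x^+=[0.7536, -0.6924]  P^+=[0.1571 -0.0786; -0.0786 0.9872]

K[1,0] = 0.0428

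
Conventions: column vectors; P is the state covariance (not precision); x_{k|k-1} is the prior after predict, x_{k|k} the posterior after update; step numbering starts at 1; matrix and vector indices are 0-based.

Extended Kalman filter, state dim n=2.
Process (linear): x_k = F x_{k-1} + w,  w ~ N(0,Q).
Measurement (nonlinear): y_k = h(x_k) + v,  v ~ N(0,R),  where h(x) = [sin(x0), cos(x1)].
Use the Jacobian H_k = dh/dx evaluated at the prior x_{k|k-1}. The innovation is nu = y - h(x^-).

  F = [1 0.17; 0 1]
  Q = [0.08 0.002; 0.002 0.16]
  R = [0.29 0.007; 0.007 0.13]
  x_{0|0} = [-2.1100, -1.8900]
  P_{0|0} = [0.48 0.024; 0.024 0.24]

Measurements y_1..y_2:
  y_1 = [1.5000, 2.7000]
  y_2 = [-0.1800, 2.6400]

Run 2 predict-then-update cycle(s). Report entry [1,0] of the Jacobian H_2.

step 1: x^-=[-2.4313, -1.8900]  P^-=[0.5751 0.0668; 0.0668 0.4000]  H_jac=[-0.7582 0.0000; 0.0000 0.9495]  S=[0.6206 -0.0411; -0.0411 0.4906]  K=[-0.6979 0.0708; -0.0305 0.7716]  nu=[2.1521, 3.0138]  x^+=[-3.7198, 0.3697]  P^+=[0.2663 0.0046; 0.0046 0.1054]
step 2: x^-=[-3.6569, 0.3697]  P^-=[0.3509 0.0245; 0.0245 0.2654]  H_jac=[-0.8701 0.0000; 0.0000 -0.3613]  S=[0.5557 0.0147; 0.0147 0.1646]  K=[-0.5493 -0.0047; -0.0230 -0.5804]  nu=[-0.6728, 1.7076]  x^+=[-3.2953, -0.6059]  P^+=[0.1831 0.0123; 0.0123 0.2093]

H_jac[1,0] = 0.0000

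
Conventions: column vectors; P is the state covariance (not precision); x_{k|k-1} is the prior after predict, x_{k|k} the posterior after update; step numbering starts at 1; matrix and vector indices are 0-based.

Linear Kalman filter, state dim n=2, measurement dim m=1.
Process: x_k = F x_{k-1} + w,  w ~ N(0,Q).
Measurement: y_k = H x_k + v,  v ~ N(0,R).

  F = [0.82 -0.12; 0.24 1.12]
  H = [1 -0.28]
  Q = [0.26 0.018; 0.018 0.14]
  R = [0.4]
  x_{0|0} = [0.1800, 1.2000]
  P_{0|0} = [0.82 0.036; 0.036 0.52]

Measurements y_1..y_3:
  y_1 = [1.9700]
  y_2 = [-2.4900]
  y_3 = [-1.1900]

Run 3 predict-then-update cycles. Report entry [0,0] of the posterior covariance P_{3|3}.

step 1: x^-=[0.0036, 1.3872]  P^-=[0.8118 0.1415; 0.1415 0.8589]  S=[1.1999]  K=[0.6435; -0.0825]  nu=[2.3548]  x^+=[1.5190, 1.1930]  P^+=[0.3149 0.2052; 0.2052 0.8507]
step 2: x^-=[1.1024, 1.7007]  P^-=[0.4436 0.1482; 0.1482 1.3356]  S=[0.8653]  K=[0.4647; -0.2609]  nu=[-3.1162]  x^+=[-0.3456, 2.5138]  P^+=[0.2567 0.2531; 0.2531 1.2767]
step 3: x^-=[-0.5851, 2.7325]  P^-=[0.4012 0.1221; 0.1221 1.8923]  S=[0.8812]  K=[0.4165; -0.4627]  nu=[0.1602]  x^+=[-0.5184, 2.6584]  P^+=[0.2483 0.2919; 0.2919 1.7036]

P_post[0,0] = 0.2483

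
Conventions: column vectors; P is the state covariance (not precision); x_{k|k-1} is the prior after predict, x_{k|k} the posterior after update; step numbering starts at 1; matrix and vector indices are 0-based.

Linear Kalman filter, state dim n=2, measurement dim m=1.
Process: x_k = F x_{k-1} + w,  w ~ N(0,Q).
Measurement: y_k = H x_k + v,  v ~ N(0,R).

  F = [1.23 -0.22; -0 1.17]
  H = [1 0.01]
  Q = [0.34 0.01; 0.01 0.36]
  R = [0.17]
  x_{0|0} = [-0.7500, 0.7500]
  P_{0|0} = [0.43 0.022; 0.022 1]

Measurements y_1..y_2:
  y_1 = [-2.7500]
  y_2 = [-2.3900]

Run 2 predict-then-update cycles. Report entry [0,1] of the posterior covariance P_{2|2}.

P_post[0,1] = -0.1196

step 1: x^-=[-1.0875, 0.8775]  P^-=[1.0270 -0.2157; -0.2157 1.7289]  S=[1.1929]  K=[0.8592; -0.1664]  nu=[-1.6713]  x^+=[-2.5234, 1.1555]  P^+=[0.1465 -0.0452; -0.0452 1.6959]
step 2: x^-=[-3.3580, 1.3520]  P^-=[0.6682 -0.4916; -0.4916 2.6815]  S=[0.8287]  K=[0.8005; -0.5609]  nu=[0.9545]  x^+=[-2.5940, 0.8166]  P^+=[0.1373 -0.1196; -0.1196 2.4208]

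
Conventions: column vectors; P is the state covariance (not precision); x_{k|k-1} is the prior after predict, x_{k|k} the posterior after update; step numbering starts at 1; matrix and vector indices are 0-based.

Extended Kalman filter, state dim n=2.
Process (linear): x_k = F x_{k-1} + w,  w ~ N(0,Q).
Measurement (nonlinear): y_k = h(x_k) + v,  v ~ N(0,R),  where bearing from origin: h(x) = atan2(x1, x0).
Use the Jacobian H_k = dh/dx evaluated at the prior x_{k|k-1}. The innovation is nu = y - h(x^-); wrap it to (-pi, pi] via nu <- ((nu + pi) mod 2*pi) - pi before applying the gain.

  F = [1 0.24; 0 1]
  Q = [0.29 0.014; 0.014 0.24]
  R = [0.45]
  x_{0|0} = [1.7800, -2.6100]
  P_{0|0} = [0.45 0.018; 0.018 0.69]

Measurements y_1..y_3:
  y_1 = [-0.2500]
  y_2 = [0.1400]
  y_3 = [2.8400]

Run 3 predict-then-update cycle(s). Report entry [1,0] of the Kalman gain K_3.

step 1: x^-=[1.1536, -2.6100]  P^-=[0.7884 0.1976; 0.1976 0.9300]  H_jac=[0.3205 0.1417]  S=[0.5676]  K=[0.4945; 0.3437]  nu=[0.9046]  x^+=[1.6010, -2.2991]  P^+=[0.6496 0.1011; 0.1011 0.8629]
step 2: x^-=[1.0492, -2.2991]  P^-=[1.0378 0.3222; 0.3222 1.1029]  H_jac=[0.3600 0.1643]  S=[0.6524]  K=[0.6538; 0.4556]  nu=[1.2827]  x^+=[1.8878, -1.7147]  P^+=[0.7589 0.1279; 0.1279 0.9676]
step 3: x^-=[1.4763, -1.7147]  P^-=[1.1661 0.3741; 0.3741 1.2076]  H_jac=[0.3349 0.2883]  S=[0.7535]  K=[0.6615; 0.6284]  nu=[-2.5832]  x^+=[-0.2325, -3.3381]  P^+=[0.8364 0.0609; 0.0609 0.9100]

K[1,0] = 0.6284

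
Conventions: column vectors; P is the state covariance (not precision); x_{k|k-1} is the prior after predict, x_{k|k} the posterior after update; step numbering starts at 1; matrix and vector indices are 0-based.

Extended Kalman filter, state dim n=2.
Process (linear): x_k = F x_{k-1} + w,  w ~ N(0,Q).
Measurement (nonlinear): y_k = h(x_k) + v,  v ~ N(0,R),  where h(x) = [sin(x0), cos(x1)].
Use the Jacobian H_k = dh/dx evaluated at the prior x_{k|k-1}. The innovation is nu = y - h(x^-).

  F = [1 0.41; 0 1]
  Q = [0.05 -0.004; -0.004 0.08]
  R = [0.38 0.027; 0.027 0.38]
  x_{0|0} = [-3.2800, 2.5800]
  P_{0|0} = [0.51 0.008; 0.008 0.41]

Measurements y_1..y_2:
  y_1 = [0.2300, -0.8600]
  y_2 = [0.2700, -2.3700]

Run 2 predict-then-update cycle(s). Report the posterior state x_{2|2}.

x_post = [-1.8924, 3.1536]

step 1: x^-=[-2.2222, 2.5800]  P^-=[0.6355 0.1721; 0.1721 0.4900]  H_jac=[-0.6063 0.0000; 0.0000 -0.5325]  S=[0.6136 0.0826; 0.0826 0.5190]  K=[-0.6174 -0.0784; -0.1046 -0.4862]  nu=[1.0252, -0.0136]  x^+=[-2.8541, 2.4793]  P^+=[0.3904 0.0872; 0.0872 0.3522]
step 2: x^-=[-1.8376, 2.4793]  P^-=[0.5712 0.2276; 0.2276 0.4322]  H_jac=[-0.2636 0.0000; 0.0000 -0.6149]  S=[0.4197 0.0639; 0.0639 0.5434]  K=[-0.3254 -0.2193; -0.0698 -0.4809]  nu=[1.2346, -1.5814]  x^+=[-1.8924, 3.1536]  P^+=[0.4915 0.1498; 0.1498 0.3002]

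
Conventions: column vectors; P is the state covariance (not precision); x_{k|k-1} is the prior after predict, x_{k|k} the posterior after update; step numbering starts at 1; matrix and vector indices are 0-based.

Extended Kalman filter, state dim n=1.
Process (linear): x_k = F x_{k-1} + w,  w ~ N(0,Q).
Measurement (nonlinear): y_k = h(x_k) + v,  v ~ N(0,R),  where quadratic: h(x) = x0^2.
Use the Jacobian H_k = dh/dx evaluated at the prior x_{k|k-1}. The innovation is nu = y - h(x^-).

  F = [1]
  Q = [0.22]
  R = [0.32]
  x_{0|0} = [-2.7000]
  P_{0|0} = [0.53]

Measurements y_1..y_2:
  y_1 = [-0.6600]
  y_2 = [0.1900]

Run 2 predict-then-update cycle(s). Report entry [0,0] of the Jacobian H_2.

H_jac[0,0] = -2.4980

step 1: x^-=[-2.7000]  P^-=[0.7500]  H_jac=[-5.4000]  S=[22.1900]  K=[-0.1825]  nu=[-7.9500]  x^+=[-1.2490]  P^+=[0.0108]
step 2: x^-=[-1.2490]  P^-=[0.2308]  H_jac=[-2.4980]  S=[1.7603]  K=[-0.3275]  nu=[-1.3700]  x^+=[-0.8003]  P^+=[0.0420]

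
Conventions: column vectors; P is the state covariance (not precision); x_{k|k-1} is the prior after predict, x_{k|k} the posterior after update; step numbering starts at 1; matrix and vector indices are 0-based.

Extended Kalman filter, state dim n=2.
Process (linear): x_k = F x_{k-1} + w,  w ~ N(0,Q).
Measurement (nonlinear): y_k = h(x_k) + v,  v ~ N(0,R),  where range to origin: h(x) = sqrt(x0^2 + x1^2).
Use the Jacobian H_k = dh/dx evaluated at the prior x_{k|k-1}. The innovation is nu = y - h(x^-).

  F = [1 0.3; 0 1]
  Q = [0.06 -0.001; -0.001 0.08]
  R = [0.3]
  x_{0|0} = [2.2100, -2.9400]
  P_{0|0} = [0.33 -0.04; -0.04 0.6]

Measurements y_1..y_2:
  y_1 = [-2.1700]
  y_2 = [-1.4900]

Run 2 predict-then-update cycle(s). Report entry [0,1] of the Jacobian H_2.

step 1: x^-=[1.3280, -2.9400]  P^-=[0.4200 0.1390; 0.1390 0.6800]  H_jac=[0.4117 -0.9113]  S=[0.8316]  K=[0.0556; -0.6764]  nu=[-5.3960]  x^+=[1.0281, 0.7096]  P^+=[0.4174 0.1703; 0.1703 0.2996]
step 2: x^-=[1.2410, 0.7096]  P^-=[0.6065 0.2591; 0.2591 0.3796]  H_jac=[0.8681 0.4964]  S=[1.0739]  K=[0.6101; 0.3849]  nu=[-2.9196]  x^+=[-0.5401, -0.4141]  P^+=[0.2069 0.0070; 0.0070 0.2205]

H_jac[0,1] = 0.4964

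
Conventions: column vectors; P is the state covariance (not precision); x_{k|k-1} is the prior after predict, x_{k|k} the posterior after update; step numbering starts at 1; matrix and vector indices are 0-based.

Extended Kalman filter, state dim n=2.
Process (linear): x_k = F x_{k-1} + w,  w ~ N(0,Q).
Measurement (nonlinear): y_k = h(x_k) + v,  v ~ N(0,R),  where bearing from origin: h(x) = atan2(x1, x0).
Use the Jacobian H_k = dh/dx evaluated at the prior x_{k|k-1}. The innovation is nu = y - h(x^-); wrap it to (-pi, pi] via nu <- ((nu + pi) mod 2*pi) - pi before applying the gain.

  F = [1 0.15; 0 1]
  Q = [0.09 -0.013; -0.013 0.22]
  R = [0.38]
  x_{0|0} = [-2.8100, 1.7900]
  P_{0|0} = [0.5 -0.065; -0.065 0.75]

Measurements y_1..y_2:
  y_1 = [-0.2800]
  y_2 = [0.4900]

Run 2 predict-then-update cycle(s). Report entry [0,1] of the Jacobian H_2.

H_jac[0,1] = -0.1027

step 1: x^-=[-2.5415, 1.7900]  P^-=[0.5874 0.0345; 0.0345 0.9700]  H_jac=[-0.1852 -0.2630]  S=[0.4706]  K=[-0.2505; -0.5557]  nu=[-2.8080]  x^+=[-1.8382, 3.3503]  P^+=[0.5578 -0.0310; -0.0310 0.8247]
step 2: x^-=[-1.3356, 3.3503]  P^-=[0.6571 0.0797; 0.0797 1.0447]  H_jac=[-0.2575 -0.1027]  S=[0.4388]  K=[-0.4043; -0.2912]  nu=[-1.4601]  x^+=[-0.7453, 3.7755]  P^+=[0.5854 0.0280; 0.0280 1.0075]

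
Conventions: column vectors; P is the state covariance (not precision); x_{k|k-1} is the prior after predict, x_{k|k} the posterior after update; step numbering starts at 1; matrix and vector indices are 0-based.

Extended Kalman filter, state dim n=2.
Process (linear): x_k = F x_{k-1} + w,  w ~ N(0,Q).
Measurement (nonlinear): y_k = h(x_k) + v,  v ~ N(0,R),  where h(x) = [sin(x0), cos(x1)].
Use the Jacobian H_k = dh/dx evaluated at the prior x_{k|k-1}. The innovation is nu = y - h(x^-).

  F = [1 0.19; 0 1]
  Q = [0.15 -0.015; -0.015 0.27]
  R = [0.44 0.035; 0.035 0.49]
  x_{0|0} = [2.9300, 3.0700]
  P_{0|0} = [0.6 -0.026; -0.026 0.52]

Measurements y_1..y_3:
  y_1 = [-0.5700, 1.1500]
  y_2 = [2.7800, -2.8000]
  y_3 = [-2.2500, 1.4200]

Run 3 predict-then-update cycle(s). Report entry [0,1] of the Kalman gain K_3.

step 1: x^-=[3.5133, 3.0700]  P^-=[0.7589 0.0578; 0.0578 0.7900]  H_jac=[-0.9317 0.0000; 0.0000 -0.0715]  S=[1.0988 0.0389; 0.0389 0.4940]  K=[-0.6450 0.0424; -0.0451 -0.1108]  nu=[-0.2068, 2.1474]  x^+=[3.7376, 2.8413]  P^+=[0.3030 0.0255; 0.0255 0.7813]
step 2: x^-=[4.2775, 2.8413]  P^-=[0.4909 0.1589; 0.1589 1.0513]  H_jac=[-0.4213 0.0000; 0.0000 -0.2958]  S=[0.5271 0.0548; 0.0548 0.5820]  K=[-0.3877 -0.0443; -0.0722 -0.5275]  nu=[3.6869, -1.8447]  x^+=[2.9295, 3.5484]  P^+=[0.4086 0.1192; 0.1192 0.8824]
step 3: x^-=[3.6037, 3.5484]  P^-=[0.6358 0.2718; 0.2718 1.1524]  H_jac=[-0.8951 0.0000; 0.0000 0.3957]  S=[0.9494 -0.0613; -0.0613 0.6704]  K=[-0.5926 0.1063; -0.2137 0.6606]  nu=[-1.8042, 2.3384]  x^+=[4.9213, 5.4787]  P^+=[0.2871 0.0792; 0.0792 0.7992]

K[0,1] = 0.1063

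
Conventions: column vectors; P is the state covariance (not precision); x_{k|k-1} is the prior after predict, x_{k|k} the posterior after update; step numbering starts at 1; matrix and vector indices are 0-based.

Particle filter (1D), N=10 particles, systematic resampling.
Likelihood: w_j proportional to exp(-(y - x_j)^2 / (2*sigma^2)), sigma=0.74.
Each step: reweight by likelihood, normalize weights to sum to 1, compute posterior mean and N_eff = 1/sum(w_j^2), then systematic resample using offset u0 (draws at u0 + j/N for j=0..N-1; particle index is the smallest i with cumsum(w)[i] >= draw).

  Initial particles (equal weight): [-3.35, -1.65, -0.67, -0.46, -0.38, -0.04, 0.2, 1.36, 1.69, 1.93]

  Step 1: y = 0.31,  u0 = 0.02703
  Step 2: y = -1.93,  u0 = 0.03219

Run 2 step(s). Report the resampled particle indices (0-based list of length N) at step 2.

step 1: w=[0.0000, 0.0072, 0.0993, 0.1389, 0.1545, 0.2134, 0.2360, 0.0872, 0.0419, 0.0217]  mean=0.0691  Neff=6.0935  idx=[2, 3, 3, 4, 5, 5, 6, 6, 6, 7]
step 2: w=[0.3135, 0.1857, 0.1857, 0.1490, 0.0512, 0.0512, 0.0212, 0.0212, 0.0212, 0.0001]  mean=-0.4288  Neff=5.1011  idx=[0, 0, 0, 1, 1, 2, 2, 3, 3, 5]

resampled_idx = [0, 0, 0, 1, 1, 2, 2, 3, 3, 5]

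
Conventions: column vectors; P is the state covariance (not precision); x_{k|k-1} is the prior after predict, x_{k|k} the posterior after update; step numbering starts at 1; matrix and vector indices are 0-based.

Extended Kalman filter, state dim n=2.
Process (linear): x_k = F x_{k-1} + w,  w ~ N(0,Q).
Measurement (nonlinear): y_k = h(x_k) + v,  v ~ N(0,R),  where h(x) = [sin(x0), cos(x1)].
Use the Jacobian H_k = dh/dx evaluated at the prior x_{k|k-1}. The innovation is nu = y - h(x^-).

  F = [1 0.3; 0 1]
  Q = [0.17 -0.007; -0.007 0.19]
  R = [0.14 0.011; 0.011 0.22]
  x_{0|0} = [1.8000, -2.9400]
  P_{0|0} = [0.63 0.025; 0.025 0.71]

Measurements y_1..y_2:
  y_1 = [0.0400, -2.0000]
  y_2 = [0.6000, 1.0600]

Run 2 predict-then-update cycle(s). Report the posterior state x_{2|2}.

step 1: x^-=[0.9180, -2.9400]  P^-=[0.8789 0.2310; 0.2310 0.9000]  H_jac=[0.6074 0.0000; 0.0000 0.2002]  S=[0.4643 0.0391; 0.0391 0.2561]  K=[1.1494 0.0051; 0.2461 0.6661]  nu=[-0.7544, -1.0203]  x^+=[0.0456, -3.8053]  P^+=[0.2650 0.0688; 0.0688 0.7454]
step 2: x^-=[-1.0960, -3.8053]  P^-=[0.5434 0.2854; 0.2854 0.9354]  H_jac=[0.4572 0.0000; 0.0000 -0.6160]  S=[0.2536 -0.0694; -0.0694 0.5750]  K=[0.9266 -0.1940; 0.2486 -0.9722]  nu=[1.4894, 1.8477]  x^+=[-0.0743, -5.2314]  P^+=[0.2791 0.0527; 0.0527 0.3428]

x_post = [-0.0743, -5.2314]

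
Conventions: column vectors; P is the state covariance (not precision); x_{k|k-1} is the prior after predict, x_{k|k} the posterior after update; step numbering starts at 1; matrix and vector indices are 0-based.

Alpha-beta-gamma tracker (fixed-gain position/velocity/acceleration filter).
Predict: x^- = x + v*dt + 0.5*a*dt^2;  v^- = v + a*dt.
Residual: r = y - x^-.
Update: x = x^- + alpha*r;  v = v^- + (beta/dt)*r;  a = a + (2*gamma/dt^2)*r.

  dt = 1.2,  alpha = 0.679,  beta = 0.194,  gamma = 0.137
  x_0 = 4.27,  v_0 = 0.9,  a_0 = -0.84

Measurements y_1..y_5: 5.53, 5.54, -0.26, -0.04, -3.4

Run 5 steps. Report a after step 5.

step 1: x_pred=4.7452  r=0.7848  x^+=5.2781  v^+=0.0189  a^+=-0.6907
step 2: x_pred=4.8034  r=0.7366  x^+=5.3036  v^+=-0.6909  a^+=-0.5505
step 3: x_pred=4.0782  r=-4.3382  x^+=1.1326  v^+=-2.0528  a^+=-1.3760
step 4: x_pred=-2.3215  r=2.2815  x^+=-0.7724  v^+=-3.3351  a^+=-0.9419
step 5: x_pred=-5.4527  r=2.0527  x^+=-4.0589  v^+=-4.1335  a^+=-0.5513

a_post = -0.5513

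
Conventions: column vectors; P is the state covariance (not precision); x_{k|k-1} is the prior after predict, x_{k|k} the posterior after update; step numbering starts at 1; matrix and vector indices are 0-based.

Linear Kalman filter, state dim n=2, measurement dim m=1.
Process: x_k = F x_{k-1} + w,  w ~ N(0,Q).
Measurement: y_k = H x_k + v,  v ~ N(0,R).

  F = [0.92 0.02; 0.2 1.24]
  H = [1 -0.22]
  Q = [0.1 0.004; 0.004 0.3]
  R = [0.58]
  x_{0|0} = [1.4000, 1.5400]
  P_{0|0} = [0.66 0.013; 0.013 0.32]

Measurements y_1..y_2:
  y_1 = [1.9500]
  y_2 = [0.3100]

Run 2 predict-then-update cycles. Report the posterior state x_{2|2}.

x_post = [1.5001, 3.1338]

step 1: x^-=[1.3188, 2.1896]  P^-=[0.6592 0.1483; 0.1483 0.8249]  S=[1.2139]  K=[0.5162; -0.0274]  nu=[1.1129]  x^+=[1.8933, 2.1591]  P^+=[0.3358 0.1654; 0.1654 0.8240]
step 2: x^-=[1.7850, 3.0560]  P^-=[0.3906 0.2756; 0.2756 1.6624]  S=[0.9298]  K=[0.3549; -0.0970]  nu=[-0.8027]  x^+=[1.5001, 3.1338]  P^+=[0.2735 0.3076; 0.3076 1.6537]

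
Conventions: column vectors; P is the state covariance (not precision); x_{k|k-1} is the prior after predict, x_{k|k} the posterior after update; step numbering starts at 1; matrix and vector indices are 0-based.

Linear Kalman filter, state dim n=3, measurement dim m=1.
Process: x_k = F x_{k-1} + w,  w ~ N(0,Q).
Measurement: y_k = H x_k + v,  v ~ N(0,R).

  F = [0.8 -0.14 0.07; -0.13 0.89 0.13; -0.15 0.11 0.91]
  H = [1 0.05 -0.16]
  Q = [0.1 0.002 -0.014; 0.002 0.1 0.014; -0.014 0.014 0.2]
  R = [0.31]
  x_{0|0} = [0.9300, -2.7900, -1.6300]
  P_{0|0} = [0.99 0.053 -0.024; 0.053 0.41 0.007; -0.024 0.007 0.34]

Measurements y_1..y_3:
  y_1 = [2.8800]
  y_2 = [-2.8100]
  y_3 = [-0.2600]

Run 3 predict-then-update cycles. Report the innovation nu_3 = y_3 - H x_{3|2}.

step 1: x^-=[1.0205, -2.8159, -1.9297]  P^-=[0.7286 -0.1122 -0.1297; -0.1122 0.4374 0.1149; -0.1297 0.1149 0.5150]  S=[1.0813]  K=[0.6878; -0.1006; -0.1909]  nu=[1.6915]  x^+=[2.1840, -2.9860, -2.2526]  P^+=[0.2170 -0.0374 0.0122; -0.0374 0.4265 0.0942; 0.0122 0.0942 0.4756]
step 2: x^-=[2.0075, -3.2343, -2.7059]  P^-=[0.2575 -0.0914 -0.0229; -0.0914 0.4795 0.1977; -0.0229 0.1977 0.6206]  S=[0.5796]  K=[0.4427; -0.1709; -0.1938]  nu=[-5.0888]  x^+=[-0.2453, -2.3646, -1.7198]  P^+=[0.1439 -0.0475 0.0268; -0.0475 0.4626 0.1785; 0.0268 0.1785 0.5989]
step 3: x^-=[0.0144, -2.2962, -1.7883]  P^-=[0.2143 -0.0895 -0.0075; -0.0895 0.5304 0.2834; -0.0075 0.2834 0.7347]  S=[0.5333]  K=[0.3956; -0.2030; -0.2080]  nu=[-0.4457]  x^+=[-0.1619, -2.2057, -1.6956]  P^+=[0.1308 -0.0466 0.0363; -0.0466 0.5084 0.2609; 0.0363 0.2609 0.7117]

innov = [-0.4457]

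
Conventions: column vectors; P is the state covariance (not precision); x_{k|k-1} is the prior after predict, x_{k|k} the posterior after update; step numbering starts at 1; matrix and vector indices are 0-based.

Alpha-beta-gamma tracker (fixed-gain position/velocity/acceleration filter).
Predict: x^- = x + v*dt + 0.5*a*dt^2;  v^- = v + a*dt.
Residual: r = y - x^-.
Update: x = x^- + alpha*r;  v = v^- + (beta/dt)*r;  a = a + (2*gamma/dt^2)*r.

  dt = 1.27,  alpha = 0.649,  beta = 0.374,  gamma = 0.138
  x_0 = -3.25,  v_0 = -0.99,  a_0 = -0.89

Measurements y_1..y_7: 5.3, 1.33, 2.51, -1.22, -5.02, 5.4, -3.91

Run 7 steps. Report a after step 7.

step 1: x_pred=-5.2250  r=10.5250  x^+=1.6057  v^+=0.9792  a^+=0.9110
step 2: x_pred=3.5840  r=-2.2540  x^+=2.1212  v^+=1.4725  a^+=0.5253
step 3: x_pred=4.4148  r=-1.9048  x^+=3.1786  v^+=1.5787  a^+=0.1994
step 4: x_pred=5.3443  r=-6.5643  x^+=1.0841  v^+=-0.1012  a^+=-0.9239
step 5: x_pred=0.2105  r=-5.2305  x^+=-3.1841  v^+=-2.8149  a^+=-1.8189
step 6: x_pred=-8.2259  r=13.6259  x^+=0.6173  v^+=-1.1123  a^+=0.5127
step 7: x_pred=-0.3818  r=-3.5282  x^+=-2.6716  v^+=-1.5001  a^+=-0.0910

a_post = -0.0910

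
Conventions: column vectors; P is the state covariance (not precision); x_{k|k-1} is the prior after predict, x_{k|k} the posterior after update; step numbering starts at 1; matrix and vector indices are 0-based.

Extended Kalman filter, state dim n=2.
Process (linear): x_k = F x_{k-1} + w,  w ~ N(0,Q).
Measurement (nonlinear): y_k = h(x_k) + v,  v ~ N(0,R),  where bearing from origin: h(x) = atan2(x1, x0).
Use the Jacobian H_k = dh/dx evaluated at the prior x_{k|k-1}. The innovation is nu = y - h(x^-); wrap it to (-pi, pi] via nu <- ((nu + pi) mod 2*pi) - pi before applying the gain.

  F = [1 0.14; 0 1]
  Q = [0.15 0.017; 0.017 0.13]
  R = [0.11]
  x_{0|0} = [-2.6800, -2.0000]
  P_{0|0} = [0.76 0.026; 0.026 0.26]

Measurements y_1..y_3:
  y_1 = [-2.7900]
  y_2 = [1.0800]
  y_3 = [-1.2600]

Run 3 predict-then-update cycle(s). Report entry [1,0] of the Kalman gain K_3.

step 1: x^-=[-2.9600, -2.0000]  P^-=[0.9224 0.0794; 0.0794 0.3900]  H_jac=[0.1567 -0.2319]  S=[0.1479]  K=[0.8531; -0.5276]  nu=[-0.2426]  x^+=[-3.1670, -1.8720]  P^+=[0.8148 0.1460; 0.1460 0.3488]
step 2: x^-=[-3.4291, -1.8720]  P^-=[1.0125 0.2118; 0.2118 0.4788]  H_jac=[0.1227 -0.2247]  S=[0.1377]  K=[0.5562; -0.5925]  nu=[-2.5613]  x^+=[-4.8535, -0.3544]  P^+=[0.9699 0.2572; 0.2572 0.4305]
step 3: x^-=[-4.9032, -0.3544]  P^-=[1.2003 0.3344; 0.3344 0.5605]  H_jac=[0.0147 -0.2029]  S=[0.1313]  K=[-0.3826; -0.8285]  nu=[1.8094]  x^+=[-5.5954, -1.8535]  P^+=[1.1811 0.2928; 0.2928 0.4703]

K[1,0] = -0.8285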